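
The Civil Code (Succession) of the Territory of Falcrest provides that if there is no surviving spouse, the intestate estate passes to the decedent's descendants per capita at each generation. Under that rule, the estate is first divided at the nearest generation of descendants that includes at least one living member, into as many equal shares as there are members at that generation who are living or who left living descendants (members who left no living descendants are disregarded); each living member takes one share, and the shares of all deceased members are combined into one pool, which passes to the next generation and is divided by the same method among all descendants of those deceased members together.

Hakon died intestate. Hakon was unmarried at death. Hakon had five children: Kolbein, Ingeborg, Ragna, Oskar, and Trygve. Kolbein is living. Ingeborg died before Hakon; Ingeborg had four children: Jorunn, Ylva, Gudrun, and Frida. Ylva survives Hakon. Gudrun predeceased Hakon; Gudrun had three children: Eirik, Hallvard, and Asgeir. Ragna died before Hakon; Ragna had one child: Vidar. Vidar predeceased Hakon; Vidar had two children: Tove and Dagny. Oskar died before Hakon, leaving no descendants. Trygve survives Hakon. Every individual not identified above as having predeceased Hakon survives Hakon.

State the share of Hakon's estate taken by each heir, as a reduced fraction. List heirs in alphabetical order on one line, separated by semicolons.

Asgeir 1/25; Dagny 1/25; Eirik 1/25; Frida 1/10; Hallvard 1/25; Jorunn 1/10; Kolbein 1/4; Tove 1/25; Trygve 1/4; Ylva 1/10

There is no surviving spouse, so the entire estate passes to Hakon's descendants per capita at each generation.
At generation 1 (Kolbein, Ingeborg, Ragna, Trygve) there are 4 shares of (1)/4 = 1/4 each.
Living: Kolbein and Trygve — each takes 1/4.
Deceased: Ingeborg and Ragna. Their combined 1/2 is pooled and carried to generation 2.
At generation 2 (Jorunn, Ylva, Gudrun, Frida, Vidar) there are 5 shares of (1/2)/5 = 1/10 each.
Living: Jorunn, Ylva, and Frida — each takes 1/10.
Deceased: Gudrun and Vidar. Their combined 1/5 is pooled and carried to generation 3.
At generation 3 (Eirik, Hallvard, Asgeir, Tove, Dagny) there are 5 shares of (1/5)/5 = 1/25 each.
Living: Eirik, Hallvard, Asgeir, Tove, and Dagny — each takes 1/25.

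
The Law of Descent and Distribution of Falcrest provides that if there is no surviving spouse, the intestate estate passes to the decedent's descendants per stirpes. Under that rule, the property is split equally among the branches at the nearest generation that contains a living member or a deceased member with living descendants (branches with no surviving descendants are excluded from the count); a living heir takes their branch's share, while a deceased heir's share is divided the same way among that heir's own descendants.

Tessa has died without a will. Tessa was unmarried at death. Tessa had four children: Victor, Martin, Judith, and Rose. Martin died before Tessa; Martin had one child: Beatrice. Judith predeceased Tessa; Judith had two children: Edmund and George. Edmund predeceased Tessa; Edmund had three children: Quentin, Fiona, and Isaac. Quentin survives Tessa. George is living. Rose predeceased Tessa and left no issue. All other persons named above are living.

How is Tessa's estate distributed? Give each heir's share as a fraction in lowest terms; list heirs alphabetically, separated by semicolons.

Beatrice 1/3; Fiona 1/18; George 1/6; Isaac 1/18; Quentin 1/18; Victor 1/3

There is no surviving spouse, so the entire estate passes to Tessa's descendants per stirpes.
Rose left no surviving issue, so that branch lapses and is disregarded.
The estate is divided into 3 equal shares of 1/3 among Victor, Martin, Judith.
Victor is living and takes 1/3.
Martin predeceased; the 1/3 allotted to Martin's branch passes to Martin's issue by representation.
Beatrice is the sole taker at this level and receives the full 1/3.
Judith predeceased; the 1/3 allotted to Judith's branch passes to Judith's issue by representation.
The 1/3 is divided into 2 equal shares of 1/6 among Edmund, George.
Edmund predeceased; the 1/6 allotted to Edmund's branch passes to Edmund's issue by representation.
The 1/6 is divided into 3 equal shares of 1/18 among Quentin, Fiona, Isaac.
Quentin is living and takes 1/18.
Fiona is living and takes 1/18.
Isaac is living and takes 1/18.
George is living and takes 1/6.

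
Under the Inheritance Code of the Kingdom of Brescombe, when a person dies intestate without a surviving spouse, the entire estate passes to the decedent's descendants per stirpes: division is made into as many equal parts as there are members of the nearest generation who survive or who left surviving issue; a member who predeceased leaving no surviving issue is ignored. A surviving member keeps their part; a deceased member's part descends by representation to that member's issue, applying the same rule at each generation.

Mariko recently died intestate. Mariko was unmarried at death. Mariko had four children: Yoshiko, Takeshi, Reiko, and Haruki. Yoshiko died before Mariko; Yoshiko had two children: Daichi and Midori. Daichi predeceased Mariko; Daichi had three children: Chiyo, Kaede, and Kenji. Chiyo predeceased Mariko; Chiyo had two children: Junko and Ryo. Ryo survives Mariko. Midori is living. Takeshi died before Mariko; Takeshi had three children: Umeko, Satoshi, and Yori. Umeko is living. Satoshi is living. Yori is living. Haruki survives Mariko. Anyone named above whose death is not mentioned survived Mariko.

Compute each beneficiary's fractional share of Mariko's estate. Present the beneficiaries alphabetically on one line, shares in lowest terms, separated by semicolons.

There is no surviving spouse, so the entire estate passes to Mariko's descendants per stirpes.
The estate is divided into 4 equal shares of 1/4 among Yoshiko, Takeshi, Reiko, Haruki.
Yoshiko predeceased; the 1/4 allotted to Yoshiko's branch passes to Yoshiko's issue by representation.
The 1/4 is divided into 2 equal shares of 1/8 among Daichi, Midori.
Daichi predeceased; the 1/8 allotted to Daichi's branch passes to Daichi's issue by representation.
The 1/8 is divided into 3 equal shares of 1/24 among Chiyo, Kaede, Kenji.
Chiyo predeceased; the 1/24 allotted to Chiyo's branch passes to Chiyo's issue by representation.
The 1/24 is divided into 2 equal shares of 1/48 among Junko, Ryo.
Junko is living and takes 1/48.
Ryo is living and takes 1/48.
Kaede is living and takes 1/24.
Kenji is living and takes 1/24.
Midori is living and takes 1/8.
Takeshi predeceased; the 1/4 allotted to Takeshi's branch passes to Takeshi's issue by representation.
The 1/4 is divided into 3 equal shares of 1/12 among Umeko, Satoshi, Yori.
Umeko is living and takes 1/12.
Satoshi is living and takes 1/12.
Yori is living and takes 1/12.
Reiko is living and takes 1/4.
Haruki is living and takes 1/4.

Haruki 1/4; Junko 1/48; Kaede 1/24; Kenji 1/24; Midori 1/8; Reiko 1/4; Ryo 1/48; Satoshi 1/12; Umeko 1/12; Yori 1/12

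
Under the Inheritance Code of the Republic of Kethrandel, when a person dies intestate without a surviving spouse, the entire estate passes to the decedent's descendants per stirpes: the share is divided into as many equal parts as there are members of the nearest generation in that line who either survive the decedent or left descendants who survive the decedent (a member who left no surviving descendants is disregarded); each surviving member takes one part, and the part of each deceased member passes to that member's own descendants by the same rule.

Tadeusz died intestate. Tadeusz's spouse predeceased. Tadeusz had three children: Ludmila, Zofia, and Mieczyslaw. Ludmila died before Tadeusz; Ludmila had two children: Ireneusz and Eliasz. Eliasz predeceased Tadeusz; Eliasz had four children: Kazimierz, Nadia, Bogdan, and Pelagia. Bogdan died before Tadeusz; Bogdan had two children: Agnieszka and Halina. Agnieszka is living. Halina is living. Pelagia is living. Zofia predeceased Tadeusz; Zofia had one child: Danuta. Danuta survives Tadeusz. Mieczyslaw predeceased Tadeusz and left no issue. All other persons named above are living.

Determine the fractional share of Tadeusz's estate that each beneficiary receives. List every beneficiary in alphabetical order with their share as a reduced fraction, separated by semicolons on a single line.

Agnieszka 1/32; Danuta 1/2; Halina 1/32; Ireneusz 1/4; Kazimierz 1/16; Nadia 1/16; Pelagia 1/16

There is no surviving spouse, so the entire estate passes to Tadeusz's descendants per stirpes.
Mieczyslaw left no surviving issue, so that branch lapses and is disregarded.
The estate is divided into 2 equal shares of 1/2 among Ludmila, Zofia.
Ludmila predeceased; the 1/2 allotted to Ludmila's branch passes to Ludmila's issue by representation.
The 1/2 is divided into 2 equal shares of 1/4 among Ireneusz, Eliasz.
Ireneusz is living and takes 1/4.
Eliasz predeceased; the 1/4 allotted to Eliasz's branch passes to Eliasz's issue by representation.
The 1/4 is divided into 4 equal shares of 1/16 among Kazimierz, Nadia, Bogdan, Pelagia.
Kazimierz is living and takes 1/16.
Nadia is living and takes 1/16.
Bogdan predeceased; the 1/16 allotted to Bogdan's branch passes to Bogdan's issue by representation.
The 1/16 is divided into 2 equal shares of 1/32 among Agnieszka, Halina.
Agnieszka is living and takes 1/32.
Halina is living and takes 1/32.
Pelagia is living and takes 1/16.
Zofia predeceased; the 1/2 allotted to Zofia's branch passes to Zofia's issue by representation.
Danuta is the sole taker at this level and receives the full 1/2.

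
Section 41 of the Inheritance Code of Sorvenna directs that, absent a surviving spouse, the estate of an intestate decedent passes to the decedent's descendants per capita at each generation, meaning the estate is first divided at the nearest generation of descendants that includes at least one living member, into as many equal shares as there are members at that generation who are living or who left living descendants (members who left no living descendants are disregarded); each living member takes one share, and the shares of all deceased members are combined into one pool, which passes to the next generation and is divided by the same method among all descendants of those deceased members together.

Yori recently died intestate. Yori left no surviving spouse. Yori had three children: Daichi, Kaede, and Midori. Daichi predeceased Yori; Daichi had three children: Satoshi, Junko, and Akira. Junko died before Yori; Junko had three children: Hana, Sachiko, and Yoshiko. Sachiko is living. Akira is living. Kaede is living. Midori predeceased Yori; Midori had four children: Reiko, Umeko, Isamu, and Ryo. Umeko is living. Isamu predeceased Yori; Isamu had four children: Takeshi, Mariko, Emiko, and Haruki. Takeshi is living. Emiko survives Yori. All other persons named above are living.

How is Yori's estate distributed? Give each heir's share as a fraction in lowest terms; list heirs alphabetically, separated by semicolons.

Akira 2/21; Emiko 4/147; Hana 4/147; Haruki 4/147; Kaede 1/3; Mariko 4/147; Reiko 2/21; Ryo 2/21; Sachiko 4/147; Satoshi 2/21; Takeshi 4/147; Umeko 2/21; Yoshiko 4/147

There is no surviving spouse, so the entire estate passes to Yori's descendants per capita at each generation.
At generation 1 (Daichi, Kaede, Midori) there are 3 shares of (1)/3 = 1/3 each.
Living: Kaede — each takes 1/3.
Deceased: Daichi and Midori. Their combined 2/3 is pooled and carried to generation 2.
At generation 2 (Satoshi, Junko, Akira, Reiko, Umeko, Isamu, Ryo) there are 7 shares of (2/3)/7 = 2/21 each.
Living: Satoshi, Akira, Reiko, Umeko, and Ryo — each takes 2/21.
Deceased: Junko and Isamu. Their combined 4/21 is pooled and carried to generation 3.
At generation 3 (Hana, Sachiko, Yoshiko, Takeshi, Mariko, Emiko, Haruki) there are 7 shares of (4/21)/7 = 4/147 each.
Living: Hana, Sachiko, Yoshiko, Takeshi, Mariko, Emiko, and Haruki — each takes 4/147.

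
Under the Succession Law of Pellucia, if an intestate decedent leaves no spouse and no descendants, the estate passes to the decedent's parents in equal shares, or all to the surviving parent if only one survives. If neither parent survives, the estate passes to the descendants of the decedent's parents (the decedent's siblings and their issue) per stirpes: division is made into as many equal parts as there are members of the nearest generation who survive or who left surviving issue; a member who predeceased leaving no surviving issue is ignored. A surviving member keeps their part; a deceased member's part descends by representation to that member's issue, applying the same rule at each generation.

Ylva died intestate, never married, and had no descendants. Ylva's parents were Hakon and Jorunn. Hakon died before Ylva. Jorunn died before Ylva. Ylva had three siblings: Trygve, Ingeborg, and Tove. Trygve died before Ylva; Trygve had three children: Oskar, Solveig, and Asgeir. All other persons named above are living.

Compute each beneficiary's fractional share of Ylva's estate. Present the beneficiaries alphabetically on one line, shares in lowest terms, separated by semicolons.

Asgeir 1/9; Ingeborg 1/3; Oskar 1/9; Solveig 1/9; Tove 1/3

Neither parent survives and there are no descendants, so the estate passes to Ylva's siblings and their issue per stirpes.
The estate is divided into 3 equal shares of 1/3 among Trygve, Ingeborg, Tove.
Trygve predeceased; the 1/3 allotted to Trygve's branch passes to Trygve's issue by representation.
The 1/3 is divided into 3 equal shares of 1/9 among Oskar, Solveig, Asgeir.
Oskar is living and takes 1/9.
Solveig is living and takes 1/9.
Asgeir is living and takes 1/9.
Ingeborg is living and takes 1/3.
Tove is living and takes 1/3.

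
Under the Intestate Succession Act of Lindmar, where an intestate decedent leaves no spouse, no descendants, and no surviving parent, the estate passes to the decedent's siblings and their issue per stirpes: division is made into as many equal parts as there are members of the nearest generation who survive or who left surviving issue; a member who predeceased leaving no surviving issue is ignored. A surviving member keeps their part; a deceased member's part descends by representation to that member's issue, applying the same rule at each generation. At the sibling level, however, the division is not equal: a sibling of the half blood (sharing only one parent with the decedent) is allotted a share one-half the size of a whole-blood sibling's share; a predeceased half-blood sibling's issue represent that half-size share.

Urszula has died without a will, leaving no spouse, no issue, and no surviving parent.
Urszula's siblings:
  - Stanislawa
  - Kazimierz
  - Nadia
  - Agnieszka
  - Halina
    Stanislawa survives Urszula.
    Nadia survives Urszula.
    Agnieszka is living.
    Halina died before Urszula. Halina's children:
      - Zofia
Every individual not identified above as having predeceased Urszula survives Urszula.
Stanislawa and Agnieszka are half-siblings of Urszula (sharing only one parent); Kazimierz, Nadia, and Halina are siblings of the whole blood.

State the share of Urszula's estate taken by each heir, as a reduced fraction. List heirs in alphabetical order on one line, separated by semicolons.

No spouse, descendants, or parent survives, so the estate passes to Urszula's siblings per stirpes.
Half-blood siblings count for one-half the weight of whole-blood siblings at the initial division.
Dividing 1 in proportion to weights (total weight 4): Stanislawa (weight 1/2) → 1/8; Kazimierz (weight 1) → 1/4; Nadia (weight 1) → 1/4; Agnieszka (weight 1/2) → 1/8; Halina (weight 1) → 1/4.
Stanislawa is living and takes 1/8.
Kazimierz is living and takes 1/4.
Nadia is living and takes 1/4.
Agnieszka is living and takes 1/8.
Halina predeceased; the 1/4 allotted to Halina's branch passes to Halina's issue by representation.
Zofia is the sole taker at this level and receives the full 1/4.

Agnieszka 1/8; Kazimierz 1/4; Nadia 1/4; Stanislawa 1/8; Zofia 1/4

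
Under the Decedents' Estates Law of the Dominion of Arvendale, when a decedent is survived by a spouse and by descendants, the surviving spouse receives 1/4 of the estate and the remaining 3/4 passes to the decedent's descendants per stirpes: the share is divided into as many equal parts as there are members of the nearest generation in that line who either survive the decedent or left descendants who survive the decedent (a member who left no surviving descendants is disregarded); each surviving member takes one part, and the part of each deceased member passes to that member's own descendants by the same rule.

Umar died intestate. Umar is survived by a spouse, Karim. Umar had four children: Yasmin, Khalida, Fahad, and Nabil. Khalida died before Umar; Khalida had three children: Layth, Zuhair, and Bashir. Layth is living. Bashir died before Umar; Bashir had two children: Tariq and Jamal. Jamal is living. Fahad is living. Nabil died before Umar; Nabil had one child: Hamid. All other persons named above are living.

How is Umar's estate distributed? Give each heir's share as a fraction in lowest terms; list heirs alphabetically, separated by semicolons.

Fahad 3/16; Hamid 3/16; Jamal 1/32; Karim 1/4; Layth 1/16; Tariq 1/32; Yasmin 3/16; Zuhair 1/16

Karim, as surviving spouse, takes 1/4.
The remaining 3/4 passes to Umar's descendants per stirpes.
The 3/4 is divided into 4 equal shares of 3/16 among Yasmin, Khalida, Fahad, Nabil.
Yasmin is living and takes 3/16.
Khalida predeceased; the 3/16 allotted to Khalida's branch passes to Khalida's issue by representation.
The 3/16 is divided into 3 equal shares of 1/16 among Layth, Zuhair, Bashir.
Layth is living and takes 1/16.
Zuhair is living and takes 1/16.
Bashir predeceased; the 1/16 allotted to Bashir's branch passes to Bashir's issue by representation.
The 1/16 is divided into 2 equal shares of 1/32 among Tariq, Jamal.
Tariq is living and takes 1/32.
Jamal is living and takes 1/32.
Fahad is living and takes 3/16.
Nabil predeceased; the 3/16 allotted to Nabil's branch passes to Nabil's issue by representation.
Hamid is the sole taker at this level and receives the full 3/16.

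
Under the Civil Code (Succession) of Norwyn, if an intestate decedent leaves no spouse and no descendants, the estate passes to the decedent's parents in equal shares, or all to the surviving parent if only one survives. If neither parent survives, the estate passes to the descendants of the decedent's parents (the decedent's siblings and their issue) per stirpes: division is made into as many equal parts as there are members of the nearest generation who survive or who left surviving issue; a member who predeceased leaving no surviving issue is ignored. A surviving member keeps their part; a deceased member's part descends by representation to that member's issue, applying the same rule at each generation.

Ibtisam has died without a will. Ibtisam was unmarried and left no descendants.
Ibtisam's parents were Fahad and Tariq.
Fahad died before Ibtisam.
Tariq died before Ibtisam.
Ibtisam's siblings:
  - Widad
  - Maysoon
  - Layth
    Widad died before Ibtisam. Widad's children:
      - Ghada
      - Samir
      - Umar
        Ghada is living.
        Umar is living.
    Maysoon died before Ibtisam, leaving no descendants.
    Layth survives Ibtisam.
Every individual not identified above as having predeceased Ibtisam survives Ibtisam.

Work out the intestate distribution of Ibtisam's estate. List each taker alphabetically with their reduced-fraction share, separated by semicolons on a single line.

Neither parent survives and there are no descendants, so the estate passes to Ibtisam's siblings and their issue per stirpes.
Maysoon left no surviving issue, so that branch lapses and is disregarded.
The estate is divided into 2 equal shares of 1/2 among Widad, Layth.
Widad predeceased; the 1/2 allotted to Widad's branch passes to Widad's issue by representation.
The 1/2 is divided into 3 equal shares of 1/6 among Ghada, Samir, Umar.
Ghada is living and takes 1/6.
Samir is living and takes 1/6.
Umar is living and takes 1/6.
Layth is living and takes 1/2.

Ghada 1/6; Layth 1/2; Samir 1/6; Umar 1/6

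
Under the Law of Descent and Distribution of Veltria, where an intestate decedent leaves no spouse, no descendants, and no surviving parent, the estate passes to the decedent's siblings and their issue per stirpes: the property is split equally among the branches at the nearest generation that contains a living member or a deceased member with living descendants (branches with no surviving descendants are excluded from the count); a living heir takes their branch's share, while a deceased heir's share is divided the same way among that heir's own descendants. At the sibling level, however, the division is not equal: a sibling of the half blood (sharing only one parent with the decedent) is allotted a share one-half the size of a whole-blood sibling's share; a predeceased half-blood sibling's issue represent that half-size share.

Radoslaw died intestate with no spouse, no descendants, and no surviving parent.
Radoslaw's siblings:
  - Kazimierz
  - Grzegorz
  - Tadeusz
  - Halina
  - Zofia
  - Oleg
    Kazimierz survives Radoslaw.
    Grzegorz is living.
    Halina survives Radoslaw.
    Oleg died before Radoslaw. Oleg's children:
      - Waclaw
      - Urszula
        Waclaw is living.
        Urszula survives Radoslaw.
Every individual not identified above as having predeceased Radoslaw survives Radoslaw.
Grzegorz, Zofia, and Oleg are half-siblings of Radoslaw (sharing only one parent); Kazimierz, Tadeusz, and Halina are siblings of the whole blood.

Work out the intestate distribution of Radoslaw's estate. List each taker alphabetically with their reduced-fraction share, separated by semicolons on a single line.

No spouse, descendants, or parent survives, so the estate passes to Radoslaw's siblings per stirpes.
Half-blood siblings count for one-half the weight of whole-blood siblings at the initial division.
Dividing 1 in proportion to weights (total weight 9/2): Kazimierz (weight 1) → 2/9; Grzegorz (weight 1/2) → 1/9; Tadeusz (weight 1) → 2/9; Halina (weight 1) → 2/9; Zofia (weight 1/2) → 1/9; Oleg (weight 1/2) → 1/9.
Kazimierz is living and takes 2/9.
Grzegorz is living and takes 1/9.
Tadeusz is living and takes 2/9.
Halina is living and takes 2/9.
Zofia is living and takes 1/9.
Oleg predeceased; the 1/9 allotted to Oleg's branch passes to Oleg's issue by representation.
The 1/9 is divided into 2 equal shares of 1/18 among Waclaw, Urszula.
Waclaw is living and takes 1/18.
Urszula is living and takes 1/18.

Grzegorz 1/9; Halina 2/9; Kazimierz 2/9; Tadeusz 2/9; Urszula 1/18; Waclaw 1/18; Zofia 1/9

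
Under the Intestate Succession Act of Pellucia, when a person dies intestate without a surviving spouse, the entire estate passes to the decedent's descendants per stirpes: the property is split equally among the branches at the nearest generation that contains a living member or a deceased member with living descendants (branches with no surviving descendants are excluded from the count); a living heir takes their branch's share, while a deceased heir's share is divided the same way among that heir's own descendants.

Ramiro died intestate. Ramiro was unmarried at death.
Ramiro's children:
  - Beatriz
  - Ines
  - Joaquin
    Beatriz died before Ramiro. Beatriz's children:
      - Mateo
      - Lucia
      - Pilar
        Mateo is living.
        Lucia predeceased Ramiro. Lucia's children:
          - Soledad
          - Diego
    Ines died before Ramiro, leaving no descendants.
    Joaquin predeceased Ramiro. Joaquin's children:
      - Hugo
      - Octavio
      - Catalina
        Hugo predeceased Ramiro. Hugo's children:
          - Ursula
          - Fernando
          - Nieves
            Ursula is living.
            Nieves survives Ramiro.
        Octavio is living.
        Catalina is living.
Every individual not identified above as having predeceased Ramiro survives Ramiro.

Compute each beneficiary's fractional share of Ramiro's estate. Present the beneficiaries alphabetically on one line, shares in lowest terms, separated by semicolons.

There is no surviving spouse, so the entire estate passes to Ramiro's descendants per stirpes.
Ines left no surviving issue, so that branch lapses and is disregarded.
The estate is divided into 2 equal shares of 1/2 among Beatriz, Joaquin.
Beatriz predeceased; the 1/2 allotted to Beatriz's branch passes to Beatriz's issue by representation.
The 1/2 is divided into 3 equal shares of 1/6 among Mateo, Lucia, Pilar.
Mateo is living and takes 1/6.
Lucia predeceased; the 1/6 allotted to Lucia's branch passes to Lucia's issue by representation.
The 1/6 is divided into 2 equal shares of 1/12 among Soledad, Diego.
Soledad is living and takes 1/12.
Diego is living and takes 1/12.
Pilar is living and takes 1/6.
Joaquin predeceased; the 1/2 allotted to Joaquin's branch passes to Joaquin's issue by representation.
The 1/2 is divided into 3 equal shares of 1/6 among Hugo, Octavio, Catalina.
Hugo predeceased; the 1/6 allotted to Hugo's branch passes to Hugo's issue by representation.
The 1/6 is divided into 3 equal shares of 1/18 among Ursula, Fernando, Nieves.
Ursula is living and takes 1/18.
Fernando is living and takes 1/18.
Nieves is living and takes 1/18.
Octavio is living and takes 1/6.
Catalina is living and takes 1/6.

Catalina 1/6; Diego 1/12; Fernando 1/18; Mateo 1/6; Nieves 1/18; Octavio 1/6; Pilar 1/6; Soledad 1/12; Ursula 1/18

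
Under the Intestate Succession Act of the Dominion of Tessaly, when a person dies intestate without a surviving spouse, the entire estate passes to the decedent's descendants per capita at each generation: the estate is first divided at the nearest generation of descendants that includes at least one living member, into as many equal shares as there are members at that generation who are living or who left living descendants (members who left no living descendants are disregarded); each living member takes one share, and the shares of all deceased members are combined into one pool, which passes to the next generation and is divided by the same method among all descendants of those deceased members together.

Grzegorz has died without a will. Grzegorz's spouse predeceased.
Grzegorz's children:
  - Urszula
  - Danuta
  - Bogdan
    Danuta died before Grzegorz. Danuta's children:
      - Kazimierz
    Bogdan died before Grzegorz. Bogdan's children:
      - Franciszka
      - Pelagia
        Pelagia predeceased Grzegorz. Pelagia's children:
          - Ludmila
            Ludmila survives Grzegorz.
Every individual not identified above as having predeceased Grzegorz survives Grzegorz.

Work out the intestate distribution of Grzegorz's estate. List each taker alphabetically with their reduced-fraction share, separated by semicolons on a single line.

There is no surviving spouse, so the entire estate passes to Grzegorz's descendants per capita at each generation.
At generation 1 (Urszula, Danuta, Bogdan) there are 3 shares of (1)/3 = 1/3 each.
Living: Urszula — each takes 1/3.
Deceased: Danuta and Bogdan. Their combined 2/3 is pooled and carried to generation 2.
At generation 2 (Kazimierz, Franciszka, Pelagia) there are 3 shares of (2/3)/3 = 2/9 each.
Living: Kazimierz and Franciszka — each takes 2/9.
Deceased: Pelagia. That 2/9 share is carried to generation 3.
At generation 3 (Ludmila) there are 1 shares of (2/9)/1 = 2/9 each.
Living: Ludmila — each takes 2/9.

Franciszka 2/9; Kazimierz 2/9; Ludmila 2/9; Urszula 1/3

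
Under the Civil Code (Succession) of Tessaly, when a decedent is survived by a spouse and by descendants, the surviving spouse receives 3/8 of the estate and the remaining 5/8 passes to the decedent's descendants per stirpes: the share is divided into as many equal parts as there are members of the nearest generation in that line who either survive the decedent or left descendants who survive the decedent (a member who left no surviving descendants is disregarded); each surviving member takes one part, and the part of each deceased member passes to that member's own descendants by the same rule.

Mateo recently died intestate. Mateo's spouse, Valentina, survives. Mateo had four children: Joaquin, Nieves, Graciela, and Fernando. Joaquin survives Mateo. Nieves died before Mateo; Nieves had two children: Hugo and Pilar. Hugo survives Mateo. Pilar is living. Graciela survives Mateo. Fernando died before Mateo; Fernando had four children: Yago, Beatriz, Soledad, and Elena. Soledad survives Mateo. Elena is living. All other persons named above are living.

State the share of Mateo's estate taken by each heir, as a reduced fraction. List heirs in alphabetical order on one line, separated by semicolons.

Valentina, as surviving spouse, takes 3/8.
The remaining 5/8 passes to Mateo's descendants per stirpes.
The 5/8 is divided into 4 equal shares of 5/32 among Joaquin, Nieves, Graciela, Fernando.
Joaquin is living and takes 5/32.
Nieves predeceased; the 5/32 allotted to Nieves's branch passes to Nieves's issue by representation.
The 5/32 is divided into 2 equal shares of 5/64 among Hugo, Pilar.
Hugo is living and takes 5/64.
Pilar is living and takes 5/64.
Graciela is living and takes 5/32.
Fernando predeceased; the 5/32 allotted to Fernando's branch passes to Fernando's issue by representation.
The 5/32 is divided into 4 equal shares of 5/128 among Yago, Beatriz, Soledad, Elena.
Yago is living and takes 5/128.
Beatriz is living and takes 5/128.
Soledad is living and takes 5/128.
Elena is living and takes 5/128.

Beatriz 5/128; Elena 5/128; Graciela 5/32; Hugo 5/64; Joaquin 5/32; Pilar 5/64; Soledad 5/128; Valentina 3/8; Yago 5/128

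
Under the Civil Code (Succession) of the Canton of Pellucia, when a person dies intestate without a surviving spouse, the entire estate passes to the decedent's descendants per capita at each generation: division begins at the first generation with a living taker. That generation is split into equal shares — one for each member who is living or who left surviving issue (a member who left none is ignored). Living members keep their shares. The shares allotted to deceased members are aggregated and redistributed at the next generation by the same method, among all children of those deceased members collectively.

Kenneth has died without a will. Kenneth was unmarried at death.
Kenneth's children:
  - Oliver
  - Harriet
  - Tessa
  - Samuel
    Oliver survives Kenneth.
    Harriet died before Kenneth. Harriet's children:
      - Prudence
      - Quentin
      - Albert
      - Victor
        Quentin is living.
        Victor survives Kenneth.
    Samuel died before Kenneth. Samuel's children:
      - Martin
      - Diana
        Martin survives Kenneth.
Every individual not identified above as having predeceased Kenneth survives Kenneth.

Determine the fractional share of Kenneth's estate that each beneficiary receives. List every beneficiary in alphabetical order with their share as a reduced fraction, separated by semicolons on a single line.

Albert 1/12; Diana 1/12; Martin 1/12; Oliver 1/4; Prudence 1/12; Quentin 1/12; Tessa 1/4; Victor 1/12

There is no surviving spouse, so the entire estate passes to Kenneth's descendants per capita at each generation.
At generation 1 (Oliver, Harriet, Tessa, Samuel) there are 4 shares of (1)/4 = 1/4 each.
Living: Oliver and Tessa — each takes 1/4.
Deceased: Harriet and Samuel. Their combined 1/2 is pooled and carried to generation 2.
At generation 2 (Prudence, Quentin, Albert, Victor, Martin, Diana) there are 6 shares of (1/2)/6 = 1/12 each.
Living: Prudence, Quentin, Albert, Victor, Martin, and Diana — each takes 1/12.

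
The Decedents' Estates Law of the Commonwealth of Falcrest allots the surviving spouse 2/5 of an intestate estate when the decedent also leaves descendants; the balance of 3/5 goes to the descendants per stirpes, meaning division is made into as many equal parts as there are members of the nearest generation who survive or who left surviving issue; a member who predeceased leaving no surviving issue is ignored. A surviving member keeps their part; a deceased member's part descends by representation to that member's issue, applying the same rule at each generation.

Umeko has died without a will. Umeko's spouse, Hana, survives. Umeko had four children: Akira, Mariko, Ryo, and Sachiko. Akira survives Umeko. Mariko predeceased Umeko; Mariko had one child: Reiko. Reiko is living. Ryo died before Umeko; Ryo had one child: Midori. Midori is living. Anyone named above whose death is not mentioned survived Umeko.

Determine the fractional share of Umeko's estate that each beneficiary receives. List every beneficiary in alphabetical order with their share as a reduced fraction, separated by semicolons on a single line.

Hana, as surviving spouse, takes 2/5.
The remaining 3/5 passes to Umeko's descendants per stirpes.
The 3/5 is divided into 4 equal shares of 3/20 among Akira, Mariko, Ryo, Sachiko.
Akira is living and takes 3/20.
Mariko predeceased; the 3/20 allotted to Mariko's branch passes to Mariko's issue by representation.
Reiko is the sole taker at this level and receives the full 3/20.
Ryo predeceased; the 3/20 allotted to Ryo's branch passes to Ryo's issue by representation.
Midori is the sole taker at this level and receives the full 3/20.
Sachiko is living and takes 3/20.

Akira 3/20; Hana 2/5; Midori 3/20; Reiko 3/20; Sachiko 3/20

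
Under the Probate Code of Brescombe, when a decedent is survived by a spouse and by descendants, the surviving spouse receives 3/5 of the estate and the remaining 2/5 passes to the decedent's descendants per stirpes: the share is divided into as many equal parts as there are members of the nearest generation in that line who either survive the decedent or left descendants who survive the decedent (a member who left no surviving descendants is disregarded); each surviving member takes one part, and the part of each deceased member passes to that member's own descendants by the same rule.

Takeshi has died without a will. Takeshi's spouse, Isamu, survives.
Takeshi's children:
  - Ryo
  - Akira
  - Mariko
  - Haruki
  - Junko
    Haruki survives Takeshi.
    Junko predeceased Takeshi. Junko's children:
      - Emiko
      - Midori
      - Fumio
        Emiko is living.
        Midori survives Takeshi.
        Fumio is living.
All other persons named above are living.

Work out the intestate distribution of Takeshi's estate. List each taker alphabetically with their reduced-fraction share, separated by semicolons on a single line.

Akira 2/25; Emiko 2/75; Fumio 2/75; Haruki 2/25; Isamu 3/5; Mariko 2/25; Midori 2/75; Ryo 2/25

Isamu, as surviving spouse, takes 3/5.
The remaining 2/5 passes to Takeshi's descendants per stirpes.
The 2/5 is divided into 5 equal shares of 2/25 among Ryo, Akira, Mariko, Haruki, Junko.
Ryo is living and takes 2/25.
Akira is living and takes 2/25.
Mariko is living and takes 2/25.
Haruki is living and takes 2/25.
Junko predeceased; the 2/25 allotted to Junko's branch passes to Junko's issue by representation.
The 2/25 is divided into 3 equal shares of 2/75 among Emiko, Midori, Fumio.
Emiko is living and takes 2/75.
Midori is living and takes 2/75.
Fumio is living and takes 2/75.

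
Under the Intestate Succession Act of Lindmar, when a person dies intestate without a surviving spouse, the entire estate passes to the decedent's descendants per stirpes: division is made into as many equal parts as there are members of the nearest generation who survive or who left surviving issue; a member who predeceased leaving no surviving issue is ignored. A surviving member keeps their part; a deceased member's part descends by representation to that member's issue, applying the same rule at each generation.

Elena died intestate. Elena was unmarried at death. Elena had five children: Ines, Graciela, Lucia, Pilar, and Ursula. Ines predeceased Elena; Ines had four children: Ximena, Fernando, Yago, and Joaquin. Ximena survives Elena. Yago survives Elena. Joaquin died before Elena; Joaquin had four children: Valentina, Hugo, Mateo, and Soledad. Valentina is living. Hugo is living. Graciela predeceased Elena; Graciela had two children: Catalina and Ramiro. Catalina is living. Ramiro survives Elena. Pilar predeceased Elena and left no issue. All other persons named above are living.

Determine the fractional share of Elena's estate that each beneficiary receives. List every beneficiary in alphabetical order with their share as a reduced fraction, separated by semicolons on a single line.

There is no surviving spouse, so the entire estate passes to Elena's descendants per stirpes.
Pilar left no surviving issue, so that branch lapses and is disregarded.
The estate is divided into 4 equal shares of 1/4 among Ines, Graciela, Lucia, Ursula.
Ines predeceased; the 1/4 allotted to Ines's branch passes to Ines's issue by representation.
The 1/4 is divided into 4 equal shares of 1/16 among Ximena, Fernando, Yago, Joaquin.
Ximena is living and takes 1/16.
Fernando is living and takes 1/16.
Yago is living and takes 1/16.
Joaquin predeceased; the 1/16 allotted to Joaquin's branch passes to Joaquin's issue by representation.
The 1/16 is divided into 4 equal shares of 1/64 among Valentina, Hugo, Mateo, Soledad.
Valentina is living and takes 1/64.
Hugo is living and takes 1/64.
Mateo is living and takes 1/64.
Soledad is living and takes 1/64.
Graciela predeceased; the 1/4 allotted to Graciela's branch passes to Graciela's issue by representation.
The 1/4 is divided into 2 equal shares of 1/8 among Catalina, Ramiro.
Catalina is living and takes 1/8.
Ramiro is living and takes 1/8.
Lucia is living and takes 1/4.
Ursula is living and takes 1/4.

Catalina 1/8; Fernando 1/16; Hugo 1/64; Lucia 1/4; Mateo 1/64; Ramiro 1/8; Soledad 1/64; Ursula 1/4; Valentina 1/64; Ximena 1/16; Yago 1/16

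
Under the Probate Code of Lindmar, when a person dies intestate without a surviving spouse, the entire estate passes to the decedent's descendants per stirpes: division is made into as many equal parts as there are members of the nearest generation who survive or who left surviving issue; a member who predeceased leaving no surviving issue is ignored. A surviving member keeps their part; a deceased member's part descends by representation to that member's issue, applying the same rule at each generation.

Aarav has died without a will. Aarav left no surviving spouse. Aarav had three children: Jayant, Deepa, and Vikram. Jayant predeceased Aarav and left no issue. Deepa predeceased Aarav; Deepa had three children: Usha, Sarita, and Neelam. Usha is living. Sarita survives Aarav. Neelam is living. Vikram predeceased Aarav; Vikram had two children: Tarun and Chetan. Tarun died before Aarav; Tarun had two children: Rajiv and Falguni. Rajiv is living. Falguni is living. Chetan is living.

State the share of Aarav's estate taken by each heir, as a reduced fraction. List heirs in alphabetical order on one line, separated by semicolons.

There is no surviving spouse, so the entire estate passes to Aarav's descendants per stirpes.
Jayant left no surviving issue, so that branch lapses and is disregarded.
The estate is divided into 2 equal shares of 1/2 among Deepa, Vikram.
Deepa predeceased; the 1/2 allotted to Deepa's branch passes to Deepa's issue by representation.
The 1/2 is divided into 3 equal shares of 1/6 among Usha, Sarita, Neelam.
Usha is living and takes 1/6.
Sarita is living and takes 1/6.
Neelam is living and takes 1/6.
Vikram predeceased; the 1/2 allotted to Vikram's branch passes to Vikram's issue by representation.
The 1/2 is divided into 2 equal shares of 1/4 among Tarun, Chetan.
Tarun predeceased; the 1/4 allotted to Tarun's branch passes to Tarun's issue by representation.
The 1/4 is divided into 2 equal shares of 1/8 among Rajiv, Falguni.
Rajiv is living and takes 1/8.
Falguni is living and takes 1/8.
Chetan is living and takes 1/4.

Chetan 1/4; Falguni 1/8; Neelam 1/6; Rajiv 1/8; Sarita 1/6; Usha 1/6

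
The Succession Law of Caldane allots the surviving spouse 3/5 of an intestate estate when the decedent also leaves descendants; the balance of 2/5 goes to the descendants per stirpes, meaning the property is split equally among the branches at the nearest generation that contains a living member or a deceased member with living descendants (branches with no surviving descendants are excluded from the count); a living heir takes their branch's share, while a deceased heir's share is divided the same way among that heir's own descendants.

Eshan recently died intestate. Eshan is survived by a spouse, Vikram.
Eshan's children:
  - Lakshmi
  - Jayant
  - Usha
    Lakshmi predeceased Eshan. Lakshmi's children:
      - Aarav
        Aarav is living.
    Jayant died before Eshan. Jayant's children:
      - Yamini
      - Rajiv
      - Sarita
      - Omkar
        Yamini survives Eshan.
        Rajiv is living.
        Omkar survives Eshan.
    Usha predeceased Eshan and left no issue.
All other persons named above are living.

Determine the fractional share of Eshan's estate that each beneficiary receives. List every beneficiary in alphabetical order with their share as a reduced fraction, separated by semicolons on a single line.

Aarav 1/5; Omkar 1/20; Rajiv 1/20; Sarita 1/20; Vikram 3/5; Yamini 1/20

Vikram, as surviving spouse, takes 3/5.
The remaining 2/5 passes to Eshan's descendants per stirpes.
Usha left no surviving issue, so that branch lapses and is disregarded.
The 2/5 is divided into 2 equal shares of 1/5 among Lakshmi, Jayant.
Lakshmi predeceased; the 1/5 allotted to Lakshmi's branch passes to Lakshmi's issue by representation.
Aarav is the sole taker at this level and receives the full 1/5.
Jayant predeceased; the 1/5 allotted to Jayant's branch passes to Jayant's issue by representation.
The 1/5 is divided into 4 equal shares of 1/20 among Yamini, Rajiv, Sarita, Omkar.
Yamini is living and takes 1/20.
Rajiv is living and takes 1/20.
Sarita is living and takes 1/20.
Omkar is living and takes 1/20.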